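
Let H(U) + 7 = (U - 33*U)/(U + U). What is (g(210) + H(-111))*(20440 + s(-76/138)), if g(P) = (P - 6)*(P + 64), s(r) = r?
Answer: 78798921106/69 ≈ 1.1420e+9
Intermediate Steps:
H(U) = -23 (H(U) = -7 + (U - 33*U)/(U + U) = -7 + (-32*U)/((2*U)) = -7 + (-32*U)*(1/(2*U)) = -7 - 16 = -23)
g(P) = (-6 + P)*(64 + P)
(g(210) + H(-111))*(20440 + s(-76/138)) = ((-384 + 210² + 58*210) - 23)*(20440 - 76/138) = ((-384 + 44100 + 12180) - 23)*(20440 - 76*1/138) = (55896 - 23)*(20440 - 38/69) = 55873*(1410322/69) = 78798921106/69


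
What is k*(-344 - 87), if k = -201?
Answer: 86631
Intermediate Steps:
k*(-344 - 87) = -201*(-344 - 87) = -201*(-431) = 86631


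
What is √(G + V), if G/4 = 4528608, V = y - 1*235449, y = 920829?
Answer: 6*√522217 ≈ 4335.9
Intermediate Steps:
V = 685380 (V = 920829 - 1*235449 = 920829 - 235449 = 685380)
G = 18114432 (G = 4*4528608 = 18114432)
√(G + V) = √(18114432 + 685380) = √18799812 = 6*√522217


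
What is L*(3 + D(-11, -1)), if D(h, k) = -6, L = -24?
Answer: 72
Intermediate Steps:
L*(3 + D(-11, -1)) = -24*(3 - 6) = -24*(-3) = 72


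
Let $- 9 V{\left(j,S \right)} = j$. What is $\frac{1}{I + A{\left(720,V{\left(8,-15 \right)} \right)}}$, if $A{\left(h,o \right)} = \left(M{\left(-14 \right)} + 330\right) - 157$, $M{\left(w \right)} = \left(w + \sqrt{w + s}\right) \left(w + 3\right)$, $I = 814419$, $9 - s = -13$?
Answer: $\frac{407373}{331905521774} + \frac{11 \sqrt{2}}{331905521774} \approx 1.2274 \cdot 10^{-6}$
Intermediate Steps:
$s = 22$ ($s = 9 - -13 = 9 + 13 = 22$)
$V{\left(j,S \right)} = - \frac{j}{9}$
$M{\left(w \right)} = \left(3 + w\right) \left(w + \sqrt{22 + w}\right)$ ($M{\left(w \right)} = \left(w + \sqrt{w + 22}\right) \left(w + 3\right) = \left(w + \sqrt{22 + w}\right) \left(3 + w\right) = \left(3 + w\right) \left(w + \sqrt{22 + w}\right)$)
$A{\left(h,o \right)} = 327 - 22 \sqrt{2}$ ($A{\left(h,o \right)} = \left(\left(\left(-14\right)^{2} + 3 \left(-14\right) + 3 \sqrt{22 - 14} - 14 \sqrt{22 - 14}\right) + 330\right) - 157 = \left(\left(196 - 42 + 3 \sqrt{8} - 14 \sqrt{8}\right) + 330\right) - 157 = \left(\left(196 - 42 + 3 \cdot 2 \sqrt{2} - 14 \cdot 2 \sqrt{2}\right) + 330\right) - 157 = \left(\left(196 - 42 + 6 \sqrt{2} - 28 \sqrt{2}\right) + 330\right) - 157 = \left(\left(154 - 22 \sqrt{2}\right) + 330\right) - 157 = \left(484 - 22 \sqrt{2}\right) - 157 = 327 - 22 \sqrt{2}$)
$\frac{1}{I + A{\left(720,V{\left(8,-15 \right)} \right)}} = \frac{1}{814419 + \left(327 - 22 \sqrt{2}\right)} = \frac{1}{814746 - 22 \sqrt{2}}$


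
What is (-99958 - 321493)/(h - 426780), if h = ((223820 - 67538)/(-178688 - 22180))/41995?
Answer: 592521589593110/600013676601847 ≈ 0.98751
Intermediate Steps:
h = -26047/1405908610 (h = (156282/(-200868))*(1/41995) = (156282*(-1/200868))*(1/41995) = -26047/33478*1/41995 = -26047/1405908610 ≈ -1.8527e-5)
(-99958 - 321493)/(h - 426780) = (-99958 - 321493)/(-26047/1405908610 - 426780) = -421451/(-600013676601847/1405908610) = -421451*(-1405908610/600013676601847) = 592521589593110/600013676601847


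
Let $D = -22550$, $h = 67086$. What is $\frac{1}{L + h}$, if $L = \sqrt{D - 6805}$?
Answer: $\frac{22362}{1500186917} - \frac{i \sqrt{29355}}{4500560751} \approx 1.4906 \cdot 10^{-5} - 3.8069 \cdot 10^{-8} i$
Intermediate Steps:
$L = i \sqrt{29355}$ ($L = \sqrt{-22550 - 6805} = \sqrt{-29355} = i \sqrt{29355} \approx 171.33 i$)
$\frac{1}{L + h} = \frac{1}{i \sqrt{29355} + 67086} = \frac{1}{67086 + i \sqrt{29355}}$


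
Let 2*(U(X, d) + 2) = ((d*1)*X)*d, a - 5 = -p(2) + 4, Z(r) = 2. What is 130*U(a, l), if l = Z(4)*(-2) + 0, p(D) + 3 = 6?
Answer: 5980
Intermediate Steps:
p(D) = 3 (p(D) = -3 + 6 = 3)
l = -4 (l = 2*(-2) + 0 = -4 + 0 = -4)
a = 6 (a = 5 + (-1*3 + 4) = 5 + (-3 + 4) = 5 + 1 = 6)
U(X, d) = -2 + X*d²/2 (U(X, d) = -2 + (((d*1)*X)*d)/2 = -2 + ((d*X)*d)/2 = -2 + ((X*d)*d)/2 = -2 + (X*d²)/2 = -2 + X*d²/2)
130*U(a, l) = 130*(-2 + (½)*6*(-4)²) = 130*(-2 + (½)*6*16) = 130*(-2 + 48) = 130*46 = 5980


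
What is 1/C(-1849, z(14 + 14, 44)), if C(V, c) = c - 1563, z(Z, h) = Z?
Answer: -1/1535 ≈ -0.00065147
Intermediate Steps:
C(V, c) = -1563 + c
1/C(-1849, z(14 + 14, 44)) = 1/(-1563 + (14 + 14)) = 1/(-1563 + 28) = 1/(-1535) = -1/1535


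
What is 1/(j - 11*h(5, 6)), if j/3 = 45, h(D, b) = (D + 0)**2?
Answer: -1/140 ≈ -0.0071429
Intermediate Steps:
h(D, b) = D**2
j = 135 (j = 3*45 = 135)
1/(j - 11*h(5, 6)) = 1/(135 - 11*5**2) = 1/(135 - 11*25) = 1/(135 - 275) = 1/(-140) = -1/140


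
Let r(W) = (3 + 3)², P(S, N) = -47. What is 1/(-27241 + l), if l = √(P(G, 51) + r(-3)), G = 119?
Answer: -27241/742072092 - I*√11/742072092 ≈ -3.6709e-5 - 4.4694e-9*I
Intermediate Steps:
r(W) = 36 (r(W) = 6² = 36)
l = I*√11 (l = √(-47 + 36) = √(-11) = I*√11 ≈ 3.3166*I)
1/(-27241 + l) = 1/(-27241 + I*√11)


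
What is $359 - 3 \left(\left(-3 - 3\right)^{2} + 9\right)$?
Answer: $224$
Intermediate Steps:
$359 - 3 \left(\left(-3 - 3\right)^{2} + 9\right) = 359 - 3 \left(\left(-6\right)^{2} + 9\right) = 359 - 3 \left(36 + 9\right) = 359 - 135 = 224$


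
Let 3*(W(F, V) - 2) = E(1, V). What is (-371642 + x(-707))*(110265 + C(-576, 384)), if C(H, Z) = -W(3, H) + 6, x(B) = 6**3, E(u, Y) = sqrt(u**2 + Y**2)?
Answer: -40956773594 + 371426*sqrt(331777)/3 ≈ -4.0885e+10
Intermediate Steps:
E(u, Y) = sqrt(Y**2 + u**2)
x(B) = 216
W(F, V) = 2 + sqrt(1 + V**2)/3 (W(F, V) = 2 + sqrt(V**2 + 1**2)/3 = 2 + sqrt(V**2 + 1)/3 = 2 + sqrt(1 + V**2)/3)
C(H, Z) = 4 - sqrt(1 + H**2)/3 (C(H, Z) = -(2 + sqrt(1 + H**2)/3) + 6 = (-2 - sqrt(1 + H**2)/3) + 6 = 4 - sqrt(1 + H**2)/3)
(-371642 + x(-707))*(110265 + C(-576, 384)) = (-371642 + 216)*(110265 + (4 - sqrt(1 + (-576)**2)/3)) = -371426*(110265 + (4 - sqrt(1 + 331776)/3)) = -371426*(110265 + (4 - sqrt(331777)/3)) = -371426*(110269 - sqrt(331777)/3) = -40956773594 + 371426*sqrt(331777)/3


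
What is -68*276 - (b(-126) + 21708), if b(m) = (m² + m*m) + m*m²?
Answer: 1928148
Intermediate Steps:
b(m) = m³ + 2*m² (b(m) = (m² + m²) + m³ = 2*m² + m³ = m³ + 2*m²)
-68*276 - (b(-126) + 21708) = -68*276 - ((-126)²*(2 - 126) + 21708) = -18768 - (15876*(-124) + 21708) = -18768 - (-1968624 + 21708) = -18768 - 1*(-1946916) = -18768 + 1946916 = 1928148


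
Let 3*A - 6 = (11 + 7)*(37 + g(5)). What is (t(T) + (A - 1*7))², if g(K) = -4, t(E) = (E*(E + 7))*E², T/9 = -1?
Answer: 2725801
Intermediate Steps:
T = -9 (T = 9*(-1) = -9)
t(E) = E³*(7 + E) (t(E) = (E*(7 + E))*E² = E³*(7 + E))
A = 200 (A = 2 + ((11 + 7)*(37 - 4))/3 = 2 + (18*33)/3 = 2 + (⅓)*594 = 2 + 198 = 200)
(t(T) + (A - 1*7))² = ((-9)³*(7 - 9) + (200 - 1*7))² = (-729*(-2) + (200 - 7))² = (1458 + 193)² = 1651² = 2725801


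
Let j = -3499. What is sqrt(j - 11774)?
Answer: 3*I*sqrt(1697) ≈ 123.58*I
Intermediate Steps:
sqrt(j - 11774) = sqrt(-3499 - 11774) = sqrt(-15273) = 3*I*sqrt(1697)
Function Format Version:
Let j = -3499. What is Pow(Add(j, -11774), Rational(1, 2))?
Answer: Mul(3, I, Pow(1697, Rational(1, 2))) ≈ Mul(123.58, I)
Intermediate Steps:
Pow(Add(j, -11774), Rational(1, 2)) = Pow(Add(-3499, -11774), Rational(1, 2)) = Pow(-15273, Rational(1, 2)) = Mul(3, I, Pow(1697, Rational(1, 2)))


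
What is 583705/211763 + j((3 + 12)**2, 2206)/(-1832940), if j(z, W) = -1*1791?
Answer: 118919501137/43127652580 ≈ 2.7574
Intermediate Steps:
j(z, W) = -1791
583705/211763 + j((3 + 12)**2, 2206)/(-1832940) = 583705/211763 - 1791/(-1832940) = 583705*(1/211763) - 1791*(-1/1832940) = 583705/211763 + 199/203660 = 118919501137/43127652580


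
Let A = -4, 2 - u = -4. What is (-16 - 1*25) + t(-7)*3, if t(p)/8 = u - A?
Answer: 199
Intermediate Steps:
u = 6 (u = 2 - 1*(-4) = 2 + 4 = 6)
t(p) = 80 (t(p) = 8*(6 - 1*(-4)) = 8*(6 + 4) = 8*10 = 80)
(-16 - 1*25) + t(-7)*3 = (-16 - 1*25) + 80*3 = (-16 - 25) + 240 = -41 + 240 = 199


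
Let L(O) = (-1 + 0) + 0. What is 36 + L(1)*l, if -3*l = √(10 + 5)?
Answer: 36 + √15/3 ≈ 37.291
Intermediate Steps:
L(O) = -1 (L(O) = -1 + 0 = -1)
l = -√15/3 (l = -√(10 + 5)/3 = -√15/3 ≈ -1.2910)
36 + L(1)*l = 36 - (-1)*√15/3 = 36 + √15/3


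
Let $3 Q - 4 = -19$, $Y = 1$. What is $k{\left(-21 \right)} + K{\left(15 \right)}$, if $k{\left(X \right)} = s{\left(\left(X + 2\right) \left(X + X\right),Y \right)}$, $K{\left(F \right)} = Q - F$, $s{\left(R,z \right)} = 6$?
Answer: $-14$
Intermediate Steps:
$Q = -5$ ($Q = \frac{4}{3} + \frac{1}{3} \left(-19\right) = \frac{4}{3} - \frac{19}{3} = -5$)
$K{\left(F \right)} = -5 - F$
$k{\left(X \right)} = 6$
$k{\left(-21 \right)} + K{\left(15 \right)} = 6 - 20 = -14$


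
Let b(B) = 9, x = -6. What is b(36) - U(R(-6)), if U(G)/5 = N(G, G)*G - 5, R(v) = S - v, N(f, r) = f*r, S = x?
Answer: 34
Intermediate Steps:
S = -6
R(v) = -6 - v
U(G) = -25 + 5*G**3 (U(G) = 5*((G*G)*G - 5) = 5*(G**2*G - 5) = 5*(G**3 - 5) = 5*(-5 + G**3) = -25 + 5*G**3)
b(36) - U(R(-6)) = 9 - (-25 + 5*(-6 - 1*(-6))**3) = 9 - (-25 + 5*(-6 + 6)**3) = 9 - (-25 + 5*0**3) = 9 - (-25 + 5*0) = 9 - (-25 + 0) = 9 - 1*(-25) = 9 + 25 = 34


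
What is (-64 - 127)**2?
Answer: 36481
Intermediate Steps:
(-64 - 127)**2 = (-191)**2 = 36481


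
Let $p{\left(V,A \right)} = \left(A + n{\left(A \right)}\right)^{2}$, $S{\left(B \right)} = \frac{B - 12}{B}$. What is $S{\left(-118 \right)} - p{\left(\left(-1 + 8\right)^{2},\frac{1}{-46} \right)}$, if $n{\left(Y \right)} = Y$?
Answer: $\frac{34326}{31211} \approx 1.0998$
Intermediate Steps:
$S{\left(B \right)} = \frac{-12 + B}{B}$ ($S{\left(B \right)} = \frac{B - 12}{B} = \frac{-12 + B}{B}$)
$p{\left(V,A \right)} = 4 A^{2}$ ($p{\left(V,A \right)} = \left(A + A\right)^{2} = \left(2 A\right)^{2} = 4 A^{2}$)
$S{\left(-118 \right)} - p{\left(\left(-1 + 8\right)^{2},\frac{1}{-46} \right)} = \frac{-12 - 118}{-118} - 4 \left(\frac{1}{-46}\right)^{2} = \left(- \frac{1}{118}\right) \left(-130\right) - 4 \left(- \frac{1}{46}\right)^{2} = \frac{65}{59} - 4 \cdot \frac{1}{2116} = \frac{65}{59} - \frac{1}{529} = \frac{34326}{31211}$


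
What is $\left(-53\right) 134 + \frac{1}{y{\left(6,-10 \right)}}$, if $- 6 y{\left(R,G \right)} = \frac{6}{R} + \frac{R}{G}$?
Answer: $-7117$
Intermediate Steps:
$y{\left(R,G \right)} = - \frac{1}{R} - \frac{R}{6 G}$ ($y{\left(R,G \right)} = - \frac{\frac{6}{R} + \frac{R}{G}}{6} = - \frac{1}{R} - \frac{R}{6 G}$)
$\left(-53\right) 134 + \frac{1}{y{\left(6,-10 \right)}} = \left(-53\right) 134 + \frac{1}{- \frac{1}{6} - 1 \frac{1}{-10}} = -7102 + \frac{1}{\left(-1\right) \frac{1}{6} - 1 \left(- \frac{1}{10}\right)} = -7102 + \frac{1}{- \frac{1}{6} + \frac{1}{10}} = -7102 + \frac{1}{- \frac{1}{15}} = -7102 - 15 = -7117$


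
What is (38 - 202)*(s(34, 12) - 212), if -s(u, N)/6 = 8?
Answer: 42640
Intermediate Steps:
s(u, N) = -48 (s(u, N) = -6*8 = -48)
(38 - 202)*(s(34, 12) - 212) = (38 - 202)*(-48 - 212) = -164*(-260) = 42640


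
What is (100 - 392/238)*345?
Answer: 576840/17 ≈ 33932.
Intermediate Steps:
(100 - 392/238)*345 = (100 - 392*1/238)*345 = (100 - 28/17)*345 = (1672/17)*345 = 576840/17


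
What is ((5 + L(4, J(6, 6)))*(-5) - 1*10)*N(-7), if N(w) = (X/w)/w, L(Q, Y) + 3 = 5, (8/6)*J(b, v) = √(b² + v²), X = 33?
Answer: -1485/49 ≈ -30.306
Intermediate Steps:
J(b, v) = 3*√(b² + v²)/4
L(Q, Y) = 2 (L(Q, Y) = -3 + 5 = 2)
N(w) = 33/w² (N(w) = (33/w)/w = 33/w²)
((5 + L(4, J(6, 6)))*(-5) - 1*10)*N(-7) = ((5 + 2)*(-5) - 1*10)*(33/(-7)²) = (7*(-5) - 10)*(33*(1/49)) = (-35 - 10)*(33/49) = -45*33/49 = -1485/49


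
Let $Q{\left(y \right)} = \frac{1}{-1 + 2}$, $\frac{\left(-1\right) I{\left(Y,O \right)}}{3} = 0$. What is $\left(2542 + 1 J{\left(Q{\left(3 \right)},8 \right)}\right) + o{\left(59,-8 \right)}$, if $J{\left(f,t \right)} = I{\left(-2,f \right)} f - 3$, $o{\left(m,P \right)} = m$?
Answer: $2598$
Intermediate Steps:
$I{\left(Y,O \right)} = 0$ ($I{\left(Y,O \right)} = \left(-3\right) 0 = 0$)
$Q{\left(y \right)} = 1$ ($Q{\left(y \right)} = 1^{-1} = 1$)
$J{\left(f,t \right)} = -3$ ($J{\left(f,t \right)} = 0 f - 3 = 0 - 3 = -3$)
$\left(2542 + 1 J{\left(Q{\left(3 \right)},8 \right)}\right) + o{\left(59,-8 \right)} = \left(2542 + 1 \left(-3\right)\right) + 59 = \left(2542 - 3\right) + 59 = 2539 + 59 = 2598$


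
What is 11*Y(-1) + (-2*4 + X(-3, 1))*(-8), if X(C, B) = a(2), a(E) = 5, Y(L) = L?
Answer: 13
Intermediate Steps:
X(C, B) = 5
11*Y(-1) + (-2*4 + X(-3, 1))*(-8) = 11*(-1) + (-2*4 + 5)*(-8) = -11 + (-8 + 5)*(-8) = -11 - 3*(-8) = -11 + 24 = 13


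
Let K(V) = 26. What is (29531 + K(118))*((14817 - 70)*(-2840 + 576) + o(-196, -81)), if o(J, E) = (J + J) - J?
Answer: -986831500028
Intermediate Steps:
o(J, E) = J (o(J, E) = 2*J - J = J)
(29531 + K(118))*((14817 - 70)*(-2840 + 576) + o(-196, -81)) = (29531 + 26)*((14817 - 70)*(-2840 + 576) - 196) = 29557*(14747*(-2264) - 196) = 29557*(-33387208 - 196) = 29557*(-33387404) = -986831500028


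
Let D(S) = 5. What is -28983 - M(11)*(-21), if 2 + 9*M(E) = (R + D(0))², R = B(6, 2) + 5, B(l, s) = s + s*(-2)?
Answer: -86515/3 ≈ -28838.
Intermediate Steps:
B(l, s) = -s (B(l, s) = s - 2*s = -s)
R = 3 (R = -1*2 + 5 = -2 + 5 = 3)
M(E) = 62/9 (M(E) = -2/9 + (3 + 5)²/9 = -2/9 + (⅑)*8² = -2/9 + (⅑)*64 = -2/9 + 64/9 = 62/9)
-28983 - M(11)*(-21) = -28983 - 62*(-21)/9 = -28983 - 1*(-434/3) = -28983 + 434/3 = -86515/3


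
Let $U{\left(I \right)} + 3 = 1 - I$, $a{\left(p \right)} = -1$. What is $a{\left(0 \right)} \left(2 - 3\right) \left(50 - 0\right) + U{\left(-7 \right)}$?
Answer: $55$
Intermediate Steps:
$U{\left(I \right)} = -2 - I$ ($U{\left(I \right)} = -3 - \left(-1 + I\right) = -2 - I$)
$a{\left(0 \right)} \left(2 - 3\right) \left(50 - 0\right) + U{\left(-7 \right)} = - (2 - 3) \left(50 - 0\right) - -5 = \left(-1\right) \left(-1\right) \left(50 + 0\right) + \left(-2 + 7\right) = 1 \cdot 50 + 5 = 50 + 5 = 55$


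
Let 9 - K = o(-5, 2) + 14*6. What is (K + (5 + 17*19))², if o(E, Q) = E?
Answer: 66564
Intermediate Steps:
K = -70 (K = 9 - (-5 + 14*6) = 9 - (-5 + 84) = 9 - 1*79 = 9 - 79 = -70)
(K + (5 + 17*19))² = (-70 + (5 + 17*19))² = (-70 + (5 + 323))² = (-70 + 328)² = 258² = 66564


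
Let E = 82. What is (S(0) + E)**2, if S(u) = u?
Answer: 6724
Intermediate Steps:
(S(0) + E)**2 = (0 + 82)**2 = 82**2 = 6724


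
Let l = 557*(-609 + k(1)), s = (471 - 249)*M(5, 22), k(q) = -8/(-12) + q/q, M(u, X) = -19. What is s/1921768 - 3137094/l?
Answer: 4520504983101/487578485468 ≈ 9.2713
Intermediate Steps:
k(q) = 5/3 (k(q) = -8*(-1/12) + 1 = ⅔ + 1 = 5/3)
s = -4218 (s = (471 - 249)*(-19) = 222*(-19) = -4218)
l = -1014854/3 (l = 557*(-609 + 5/3) = 557*(-1822/3) = -1014854/3 ≈ -3.3828e+5)
s/1921768 - 3137094/l = -4218/1921768 - 3137094/(-1014854/3) = -4218*1/1921768 - 3137094*(-3/1014854) = -2109/960884 + 4705641/507427 = 4520504983101/487578485468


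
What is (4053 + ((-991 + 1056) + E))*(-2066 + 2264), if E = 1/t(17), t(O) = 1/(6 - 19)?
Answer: 812790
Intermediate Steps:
t(O) = -1/13 (t(O) = 1/(-13) = -1/13)
E = -13 (E = 1/(-1/13) = -13)
(4053 + ((-991 + 1056) + E))*(-2066 + 2264) = (4053 + ((-991 + 1056) - 13))*(-2066 + 2264) = (4053 + (65 - 13))*198 = (4053 + 52)*198 = 4105*198 = 812790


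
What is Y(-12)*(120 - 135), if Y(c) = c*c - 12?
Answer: -1980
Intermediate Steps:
Y(c) = -12 + c² (Y(c) = c² - 12 = -12 + c²)
Y(-12)*(120 - 135) = (-12 + (-12)²)*(120 - 135) = (-12 + 144)*(-15) = 132*(-15) = -1980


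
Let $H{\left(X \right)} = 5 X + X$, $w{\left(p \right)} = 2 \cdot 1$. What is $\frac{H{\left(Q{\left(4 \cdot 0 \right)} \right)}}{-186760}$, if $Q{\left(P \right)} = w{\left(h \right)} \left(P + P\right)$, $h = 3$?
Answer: $0$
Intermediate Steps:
$w{\left(p \right)} = 2$
$Q{\left(P \right)} = 4 P$ ($Q{\left(P \right)} = 2 \left(P + P\right) = 2 \cdot 2 P = 4 P$)
$H{\left(X \right)} = 6 X$
$\frac{H{\left(Q{\left(4 \cdot 0 \right)} \right)}}{-186760} = \frac{6 \cdot 4 \cdot 4 \cdot 0}{-186760} = 6 \cdot 4 \cdot 0 \left(- \frac{1}{186760}\right) = 6 \cdot 0 \left(- \frac{1}{186760}\right) = 0 \left(- \frac{1}{186760}\right) = 0$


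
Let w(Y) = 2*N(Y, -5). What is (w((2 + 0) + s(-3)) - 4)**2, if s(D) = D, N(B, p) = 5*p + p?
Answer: 4096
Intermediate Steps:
N(B, p) = 6*p
w(Y) = -60 (w(Y) = 2*(6*(-5)) = 2*(-30) = -60)
(w((2 + 0) + s(-3)) - 4)**2 = (-60 - 4)**2 = (-64)**2 = 4096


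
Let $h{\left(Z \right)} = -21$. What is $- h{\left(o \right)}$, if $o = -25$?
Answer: $21$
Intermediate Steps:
$- h{\left(o \right)} = \left(-1\right) \left(-21\right) = 21$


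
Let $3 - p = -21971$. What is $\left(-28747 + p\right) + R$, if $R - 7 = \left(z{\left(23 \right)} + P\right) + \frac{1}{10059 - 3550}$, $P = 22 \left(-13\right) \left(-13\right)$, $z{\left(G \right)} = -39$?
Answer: $- \frac{20093282}{6509} \approx -3087.0$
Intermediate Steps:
$p = 21974$ ($p = 3 - -21971 = 3 + 21971 = 21974$)
$P = 3718$ ($P = \left(-286\right) \left(-13\right) = 3718$)
$R = \frac{23992175}{6509}$ ($R = 7 + \left(\left(-39 + 3718\right) + \frac{1}{10059 - 3550}\right) = 7 + \left(3679 + \frac{1}{6509}\right) = 7 + \frac{23946612}{6509} = \frac{23992175}{6509} \approx 3686.0$)
$\left(-28747 + p\right) + R = \left(-28747 + 21974\right) + \frac{23992175}{6509} = -6773 + \frac{23992175}{6509} = - \frac{20093282}{6509}$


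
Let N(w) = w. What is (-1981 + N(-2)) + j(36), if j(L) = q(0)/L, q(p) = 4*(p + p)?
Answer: -1983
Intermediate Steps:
q(p) = 8*p (q(p) = 4*(2*p) = 8*p)
j(L) = 0 (j(L) = (8*0)/L = 0/L = 0)
(-1981 + N(-2)) + j(36) = (-1981 - 2) + 0 = -1983 + 0 = -1983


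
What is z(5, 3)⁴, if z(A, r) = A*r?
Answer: 50625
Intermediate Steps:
z(5, 3)⁴ = (5*3)⁴ = 15⁴ = 50625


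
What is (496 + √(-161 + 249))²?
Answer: 246104 + 1984*√22 ≈ 2.5541e+5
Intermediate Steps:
(496 + √(-161 + 249))² = (496 + √88)² = (496 + 2*√22)²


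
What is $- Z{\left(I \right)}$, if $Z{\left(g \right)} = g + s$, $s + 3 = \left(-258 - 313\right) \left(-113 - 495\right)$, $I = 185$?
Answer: $-347350$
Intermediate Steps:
$s = 347165$ ($s = -3 + \left(-258 - 313\right) \left(-113 - 495\right) = -3 - -347168 = -3 + 347168 = 347165$)
$Z{\left(g \right)} = 347165 + g$ ($Z{\left(g \right)} = g + 347165 = 347165 + g$)
$- Z{\left(I \right)} = - (347165 + 185) = \left(-1\right) 347350 = -347350$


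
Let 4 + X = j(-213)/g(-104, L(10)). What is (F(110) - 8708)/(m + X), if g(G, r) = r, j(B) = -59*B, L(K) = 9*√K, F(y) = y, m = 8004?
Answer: -6190560000/5742452279 + 108051066*√10/5742452279 ≈ -1.0185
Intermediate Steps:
X = -4 + 4189*√10/30 (X = -4 + (-59*(-213))/((9*√10)) = -4 + 12567*(√10/90) = -4 + 4189*√10/30 ≈ 437.56)
(F(110) - 8708)/(m + X) = (110 - 8708)/(8004 + (-4 + 4189*√10/30)) = -8598/(8000 + 4189*√10/30)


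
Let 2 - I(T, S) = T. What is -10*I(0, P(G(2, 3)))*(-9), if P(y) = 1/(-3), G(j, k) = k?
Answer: 180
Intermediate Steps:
P(y) = -⅓
I(T, S) = 2 - T
-10*I(0, P(G(2, 3)))*(-9) = -10*(2 - 1*0)*(-9) = -10*(2 + 0)*(-9) = -10*2*(-9) = -20*(-9) = 180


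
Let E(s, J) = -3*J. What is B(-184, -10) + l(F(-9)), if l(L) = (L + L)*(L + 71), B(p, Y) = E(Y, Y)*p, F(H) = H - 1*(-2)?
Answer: -6416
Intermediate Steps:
F(H) = 2 + H (F(H) = H + 2 = 2 + H)
B(p, Y) = -3*Y*p (B(p, Y) = (-3*Y)*p = -3*Y*p)
l(L) = 2*L*(71 + L) (l(L) = (2*L)*(71 + L) = 2*L*(71 + L))
B(-184, -10) + l(F(-9)) = -3*(-10)*(-184) + 2*(2 - 9)*(71 + (2 - 9)) = -5520 + 2*(-7)*(71 - 7) = -5520 + 2*(-7)*64 = -5520 - 896 = -6416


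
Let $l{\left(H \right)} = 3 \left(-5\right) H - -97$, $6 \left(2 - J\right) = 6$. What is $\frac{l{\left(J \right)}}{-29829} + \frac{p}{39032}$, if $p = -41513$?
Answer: $- \frac{1241491901}{1164285528} \approx -1.0663$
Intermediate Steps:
$J = 1$ ($J = 2 - 1 = 1$)
$l{\left(H \right)} = 97 - 15 H$ ($l{\left(H \right)} = - 15 H + 97 = 97 - 15 H$)
$\frac{l{\left(J \right)}}{-29829} + \frac{p}{39032} = \frac{97 - 15}{-29829} - \frac{41513}{39032} = \left(97 - 15\right) \left(- \frac{1}{29829}\right) - \frac{41513}{39032} = 82 \left(- \frac{1}{29829}\right) - \frac{41513}{39032} = - \frac{82}{29829} - \frac{41513}{39032} = - \frac{1241491901}{1164285528}$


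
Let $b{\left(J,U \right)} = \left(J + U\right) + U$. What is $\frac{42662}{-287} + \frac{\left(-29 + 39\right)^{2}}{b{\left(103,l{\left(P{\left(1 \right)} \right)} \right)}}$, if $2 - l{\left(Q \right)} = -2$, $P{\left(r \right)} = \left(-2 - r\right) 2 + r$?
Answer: $- \frac{4706782}{31857} \approx -147.75$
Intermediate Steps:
$P{\left(r \right)} = -4 - r$ ($P{\left(r \right)} = \left(-4 - 2 r\right) + r = -4 - r$)
$l{\left(Q \right)} = 4$ ($l{\left(Q \right)} = 2 - -2 = 2 + 2 = 4$)
$b{\left(J,U \right)} = J + 2 U$
$\frac{42662}{-287} + \frac{\left(-29 + 39\right)^{2}}{b{\left(103,l{\left(P{\left(1 \right)} \right)} \right)}} = \frac{42662}{-287} + \frac{\left(-29 + 39\right)^{2}}{103 + 2 \cdot 4} = 42662 \left(- \frac{1}{287}\right) + \frac{10^{2}}{103 + 8} = - \frac{42662}{287} + \frac{100}{111} = - \frac{4706782}{31857}$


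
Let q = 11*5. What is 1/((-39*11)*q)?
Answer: -1/23595 ≈ -4.2382e-5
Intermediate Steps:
q = 55
1/((-39*11)*q) = 1/(-39*11*55) = 1/(-429*55) = 1/(-23595) = -1/23595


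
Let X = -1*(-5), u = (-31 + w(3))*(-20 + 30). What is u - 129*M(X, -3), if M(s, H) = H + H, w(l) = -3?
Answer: 434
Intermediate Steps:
u = -340 (u = (-31 - 3)*(-20 + 30) = -34*10 = -340)
X = 5
M(s, H) = 2*H
u - 129*M(X, -3) = -340 - 258*(-3) = -340 - 129*(-6) = -340 + 774 = 434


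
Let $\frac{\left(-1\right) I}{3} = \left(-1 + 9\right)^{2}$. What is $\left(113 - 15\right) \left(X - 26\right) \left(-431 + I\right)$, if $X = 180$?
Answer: $-9402316$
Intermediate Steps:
$I = -192$ ($I = - 3 \left(-1 + 9\right)^{2} = - 3 \cdot 8^{2} = \left(-3\right) 64 = -192$)
$\left(113 - 15\right) \left(X - 26\right) \left(-431 + I\right) = \left(113 - 15\right) \left(180 - 26\right) \left(-431 - 192\right) = 98 \cdot 154 \left(-623\right) = 15092 \left(-623\right) = -9402316$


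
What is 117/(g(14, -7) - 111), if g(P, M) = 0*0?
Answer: -39/37 ≈ -1.0541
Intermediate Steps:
g(P, M) = 0
117/(g(14, -7) - 111) = 117/(0 - 111) = 117/(-111) = 117*(-1/111) = -39/37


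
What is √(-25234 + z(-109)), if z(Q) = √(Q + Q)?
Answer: √(-25234 + I*√218) ≈ 0.0465 + 158.85*I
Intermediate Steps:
z(Q) = √2*√Q (z(Q) = √(2*Q) = √2*√Q)
√(-25234 + z(-109)) = √(-25234 + √2*√(-109)) = √(-25234 + √2*(I*√109)) = √(-25234 + I*√218)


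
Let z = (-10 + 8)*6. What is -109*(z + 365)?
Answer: -38477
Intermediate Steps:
z = -12 (z = -2*6 = -12)
-109*(z + 365) = -109*(-12 + 365) = -109*353 = -38477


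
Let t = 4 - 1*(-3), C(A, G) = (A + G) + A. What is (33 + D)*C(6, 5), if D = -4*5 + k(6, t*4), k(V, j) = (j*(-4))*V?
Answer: -11203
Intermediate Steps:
C(A, G) = G + 2*A
t = 7 (t = 4 + 3 = 7)
k(V, j) = -4*V*j (k(V, j) = (-4*j)*V = -4*V*j)
D = -692 (D = -4*5 - 4*6*7*4 = -20 - 4*6*28 = -20 - 672 = -692)
(33 + D)*C(6, 5) = (33 - 692)*(5 + 2*6) = -659*(5 + 12) = -659*17 = -11203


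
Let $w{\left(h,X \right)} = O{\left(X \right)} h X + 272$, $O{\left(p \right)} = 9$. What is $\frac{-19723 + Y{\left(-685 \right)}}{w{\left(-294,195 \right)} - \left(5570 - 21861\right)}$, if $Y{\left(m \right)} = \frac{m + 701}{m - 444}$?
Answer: $\frac{22267283}{563830503} \approx 0.039493$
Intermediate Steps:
$w{\left(h,X \right)} = 272 + 9 X h$ ($w{\left(h,X \right)} = 9 h X + 272 = 9 X h + 272 = 272 + 9 X h$)
$Y{\left(m \right)} = \frac{701 + m}{-444 + m}$
$\frac{-19723 + Y{\left(-685 \right)}}{w{\left(-294,195 \right)} - \left(5570 - 21861\right)} = \frac{-19723 + \frac{701 - 685}{-444 - 685}}{\left(272 + 9 \cdot 195 \left(-294\right)\right) - \left(5570 - 21861\right)} = \frac{-19723 + \frac{1}{-1129} \cdot 16}{\left(272 - 515970\right) - -16291} = \frac{-19723 - \frac{16}{1129}}{-515698 + \left(-5570 + 21861\right)} = \frac{-19723 - \frac{16}{1129}}{-515698 + 16291} = - \frac{22267283}{1129 \left(-499407\right)} = \left(- \frac{22267283}{1129}\right) \left(- \frac{1}{499407}\right) = \frac{22267283}{563830503}$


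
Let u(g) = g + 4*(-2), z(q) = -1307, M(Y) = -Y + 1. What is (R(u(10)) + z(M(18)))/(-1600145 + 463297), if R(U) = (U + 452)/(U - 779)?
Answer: 1015993/883330896 ≈ 0.0011502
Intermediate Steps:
M(Y) = 1 - Y
u(g) = -8 + g (u(g) = g - 8 = -8 + g)
R(U) = (452 + U)/(-779 + U)
(R(u(10)) + z(M(18)))/(-1600145 + 463297) = ((452 + (-8 + 10))/(-779 + (-8 + 10)) - 1307)/(-1600145 + 463297) = ((452 + 2)/(-779 + 2) - 1307)/(-1136848) = (454/(-777) - 1307)*(-1/1136848) = (-1/777*454 - 1307)*(-1/1136848) = (-454/777 - 1307)*(-1/1136848) = -1015993/777*(-1/1136848) = 1015993/883330896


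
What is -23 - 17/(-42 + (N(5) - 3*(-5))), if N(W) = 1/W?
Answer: -2997/134 ≈ -22.366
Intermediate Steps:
-23 - 17/(-42 + (N(5) - 3*(-5))) = -23 - 17/(-42 + (1/5 - 3*(-5))) = -23 - 17/(-42 + (⅕ + 15)) = -23 - 17/(-42 + 76/5) = -23 - 17/(-134/5) = -23 - 17*(-5/134) = -23 + 85/134 = -2997/134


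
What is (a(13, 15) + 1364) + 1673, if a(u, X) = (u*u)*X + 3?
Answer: 5575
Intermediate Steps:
a(u, X) = 3 + X*u**2 (a(u, X) = u**2*X + 3 = X*u**2 + 3 = 3 + X*u**2)
(a(13, 15) + 1364) + 1673 = ((3 + 15*13**2) + 1364) + 1673 = ((3 + 15*169) + 1364) + 1673 = ((3 + 2535) + 1364) + 1673 = (2538 + 1364) + 1673 = 3902 + 1673 = 5575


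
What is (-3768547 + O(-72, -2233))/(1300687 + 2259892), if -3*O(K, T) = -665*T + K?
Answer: -1162774/971067 ≈ -1.1974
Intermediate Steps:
O(K, T) = -K/3 + 665*T/3 (O(K, T) = -(-665*T + K)/3 = -(K - 665*T)/3 = -K/3 + 665*T/3)
(-3768547 + O(-72, -2233))/(1300687 + 2259892) = (-3768547 + (-⅓*(-72) + (665/3)*(-2233)))/(1300687 + 2259892) = (-3768547 + (24 - 1484945/3))/3560579 = (-3768547 - 1484873/3)*(1/3560579) = -12790514/3*1/3560579 = -1162774/971067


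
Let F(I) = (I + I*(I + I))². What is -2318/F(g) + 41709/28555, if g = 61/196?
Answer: -400276665534791/44035836255 ≈ -9089.8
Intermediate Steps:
g = 61/196 (g = 61*(1/196) = 61/196 ≈ 0.31122)
F(I) = (I + 2*I²)² (F(I) = (I + I*(2*I))² = (I + 2*I²)²)
-2318/F(g) + 41709/28555 = -2318*38416/(3721*(1 + 2*(61/196))²) + 41709/28555 = -2318*38416/(3721*(1 + 61/98)²) + 41709*(1/28555) = -2318/(3721*(159/98)²/38416) + 41709/28555 = -2318/((3721/38416)*(25281/9604)) + 41709/28555 = -2318/94070601/368947264 + 41709/28555 = -2318*368947264/94070601 + 41709/28555 = -14019996032/1542141 + 41709/28555 = -400276665534791/44035836255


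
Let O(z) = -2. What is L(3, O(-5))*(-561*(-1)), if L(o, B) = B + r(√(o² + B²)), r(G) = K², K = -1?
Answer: -561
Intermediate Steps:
r(G) = 1 (r(G) = (-1)² = 1)
L(o, B) = 1 + B (L(o, B) = B + 1 = 1 + B)
L(3, O(-5))*(-561*(-1)) = (1 - 2)*(-561*(-1)) = -1*561 = -561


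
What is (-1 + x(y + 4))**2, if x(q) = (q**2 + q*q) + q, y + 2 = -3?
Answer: 0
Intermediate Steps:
y = -5 (y = -2 - 3 = -5)
x(q) = q + 2*q**2 (x(q) = (q**2 + q**2) + q = 2*q**2 + q = q + 2*q**2)
(-1 + x(y + 4))**2 = (-1 + (-5 + 4)*(1 + 2*(-5 + 4)))**2 = (-1 - (1 + 2*(-1)))**2 = (-1 - (1 - 2))**2 = (-1 - 1*(-1))**2 = (-1 + 1)**2 = 0**2 = 0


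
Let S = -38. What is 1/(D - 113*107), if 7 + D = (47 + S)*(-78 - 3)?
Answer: -1/12827 ≈ -7.7961e-5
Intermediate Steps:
D = -736 (D = -7 + (47 - 38)*(-78 - 3) = -7 + 9*(-81) = -7 - 729 = -736)
1/(D - 113*107) = 1/(-736 - 113*107) = 1/(-736 - 12091) = 1/(-12827) = -1/12827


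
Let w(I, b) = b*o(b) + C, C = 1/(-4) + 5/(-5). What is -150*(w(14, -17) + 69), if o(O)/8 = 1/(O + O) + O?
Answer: -715125/2 ≈ -3.5756e+5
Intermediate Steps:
C = -5/4 (C = 1*(-¼) + 5*(-⅕) = -¼ - 1 = -5/4 ≈ -1.2500)
o(O) = 4/O + 8*O (o(O) = 8*(1/(O + O) + O) = 8*(1/(2*O) + O) = 8*(O + 1/(2*O)) = 4/O + 8*O)
w(I, b) = -5/4 + b*(4/b + 8*b) (w(I, b) = b*(4/b + 8*b) - 5/4 = -5/4 + b*(4/b + 8*b))
-150*(w(14, -17) + 69) = -150*((11/4 + 8*(-17)²) + 69) = -150*((11/4 + 8*289) + 69) = -150*((11/4 + 2312) + 69) = -150*(9259/4 + 69) = -150*9535/4 = -715125/2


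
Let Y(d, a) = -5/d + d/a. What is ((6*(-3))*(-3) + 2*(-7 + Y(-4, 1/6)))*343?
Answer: -3773/2 ≈ -1886.5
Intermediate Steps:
((6*(-3))*(-3) + 2*(-7 + Y(-4, 1/6)))*343 = ((6*(-3))*(-3) + 2*(-7 + (-5/(-4) - 4/(1/6))))*343 = (-18*(-3) + 2*(-7 + (-5*(-¼) - 4/(1*(⅙)))))*343 = (54 + 2*(-7 + (5/4 - 4/⅙)))*343 = (54 + 2*(-7 + (5/4 - 4*6)))*343 = (54 + 2*(-7 + (5/4 - 24)))*343 = (54 + 2*(-7 - 91/4))*343 = (54 + 2*(-119/4))*343 = (54 - 119/2)*343 = -11/2*343 = -3773/2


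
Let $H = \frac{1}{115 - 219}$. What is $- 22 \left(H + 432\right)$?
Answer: $- \frac{494197}{52} \approx -9503.8$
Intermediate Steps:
$H = - \frac{1}{104}$ ($H = \frac{1}{-104} = - \frac{1}{104} \approx -0.0096154$)
$- 22 \left(H + 432\right) = - 22 \left(- \frac{1}{104} + 432\right) = \left(-22\right) \frac{44927}{104} = - \frac{494197}{52}$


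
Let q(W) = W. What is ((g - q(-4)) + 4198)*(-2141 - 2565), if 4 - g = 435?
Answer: -17746326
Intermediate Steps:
g = -431 (g = 4 - 1*435 = 4 - 435 = -431)
((g - q(-4)) + 4198)*(-2141 - 2565) = ((-431 - 1*(-4)) + 4198)*(-2141 - 2565) = ((-431 + 4) + 4198)*(-4706) = (-427 + 4198)*(-4706) = 3771*(-4706) = -17746326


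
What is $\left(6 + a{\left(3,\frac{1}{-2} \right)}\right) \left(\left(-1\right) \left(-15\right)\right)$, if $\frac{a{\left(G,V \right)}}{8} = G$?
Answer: $450$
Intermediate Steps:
$a{\left(G,V \right)} = 8 G$
$\left(6 + a{\left(3,\frac{1}{-2} \right)}\right) \left(\left(-1\right) \left(-15\right)\right) = \left(6 + 8 \cdot 3\right) \left(\left(-1\right) \left(-15\right)\right) = \left(6 + 24\right) 15 = 30 \cdot 15 = 450$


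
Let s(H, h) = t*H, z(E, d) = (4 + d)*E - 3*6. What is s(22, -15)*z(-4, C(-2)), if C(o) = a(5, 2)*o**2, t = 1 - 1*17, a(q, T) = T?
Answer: 23232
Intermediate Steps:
t = -16 (t = 1 - 17 = -16)
C(o) = 2*o**2
z(E, d) = -18 + E*(4 + d) (z(E, d) = E*(4 + d) - 18 = -18 + E*(4 + d))
s(H, h) = -16*H
s(22, -15)*z(-4, C(-2)) = (-16*22)*(-18 + 4*(-4) - 8*(-2)**2) = -352*(-18 - 16 - 8*4) = -352*(-18 - 16 - 4*8) = -352*(-18 - 16 - 32) = -352*(-66) = 23232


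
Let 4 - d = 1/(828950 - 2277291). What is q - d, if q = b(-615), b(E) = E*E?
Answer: 547792981360/1448341 ≈ 3.7822e+5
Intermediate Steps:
b(E) = E**2
q = 378225 (q = (-615)**2 = 378225)
d = 5793365/1448341 (d = 4 - 1/(828950 - 2277291) = 4 - 1/(-1448341) = 4 - 1*(-1/1448341) = 4 + 1/1448341 = 5793365/1448341 ≈ 4.0000)
q - d = 378225 - 1*5793365/1448341 = 378225 - 5793365/1448341 = 547792981360/1448341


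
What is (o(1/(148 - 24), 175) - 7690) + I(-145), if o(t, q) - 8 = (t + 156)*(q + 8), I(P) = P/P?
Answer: 2587691/124 ≈ 20868.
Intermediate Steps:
I(P) = 1
o(t, q) = 8 + (8 + q)*(156 + t) (o(t, q) = 8 + (t + 156)*(q + 8) = 8 + (156 + t)*(8 + q) = 8 + (8 + q)*(156 + t))
(o(1/(148 - 24), 175) - 7690) + I(-145) = ((1256 + 8/(148 - 24) + 156*175 + 175/(148 - 24)) - 7690) + 1 = ((1256 + 8/124 + 27300 + 175/124) - 7690) + 1 = ((1256 + 8*(1/124) + 27300 + 175*(1/124)) - 7690) + 1 = ((1256 + 2/31 + 27300 + 175/124) - 7690) + 1 = (3541127/124 - 7690) + 1 = 2587567/124 + 1 = 2587691/124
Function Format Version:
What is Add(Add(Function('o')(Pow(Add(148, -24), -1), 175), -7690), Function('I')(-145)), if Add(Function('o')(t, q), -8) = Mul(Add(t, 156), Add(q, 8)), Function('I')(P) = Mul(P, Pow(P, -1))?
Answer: Rational(2587691, 124) ≈ 20868.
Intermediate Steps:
Function('I')(P) = 1
Function('o')(t, q) = Add(8, Mul(Add(8, q), Add(156, t))) (Function('o')(t, q) = Add(8, Mul(Add(t, 156), Add(q, 8))) = Add(8, Mul(Add(156, t), Add(8, q))) = Add(8, Mul(Add(8, q), Add(156, t))))
Add(Add(Function('o')(Pow(Add(148, -24), -1), 175), -7690), Function('I')(-145)) = Add(Add(Add(1256, Mul(8, Pow(Add(148, -24), -1)), Mul(156, 175), Mul(175, Pow(Add(148, -24), -1))), -7690), 1) = Add(Add(Add(1256, Mul(8, Pow(124, -1)), 27300, Mul(175, Pow(124, -1))), -7690), 1) = Add(Add(Add(1256, Mul(8, Rational(1, 124)), 27300, Mul(175, Rational(1, 124))), -7690), 1) = Add(Add(Add(1256, Rational(2, 31), 27300, Rational(175, 124)), -7690), 1) = Add(Add(Rational(3541127, 124), -7690), 1) = Add(Rational(2587567, 124), 1) = Rational(2587691, 124)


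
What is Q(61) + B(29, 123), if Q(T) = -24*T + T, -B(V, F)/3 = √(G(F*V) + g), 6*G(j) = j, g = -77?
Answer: -1403 - 9*√230/2 ≈ -1471.2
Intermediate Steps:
G(j) = j/6
B(V, F) = -3*√(-77 + F*V/6) (B(V, F) = -3*√((F*V)/6 - 77) = -3*√(F*V/6 - 77) = -3*√(-77 + F*V/6))
Q(T) = -23*T
Q(61) + B(29, 123) = -23*61 - √(-2772 + 6*123*29)/2 = -1403 - √(-2772 + 21402)/2 = -1403 - 9*√230/2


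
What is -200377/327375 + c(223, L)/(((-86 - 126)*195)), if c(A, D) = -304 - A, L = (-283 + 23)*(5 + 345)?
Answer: -540737237/902245500 ≈ -0.59932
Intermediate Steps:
L = -91000 (L = -260*350 = -91000)
-200377/327375 + c(223, L)/(((-86 - 126)*195)) = -200377/327375 + (-304 - 1*223)/(((-86 - 126)*195)) = -200377*1/327375 + (-304 - 223)/((-212*195)) = -200377/327375 - 527/(-41340) = -200377/327375 - 527*(-1/41340) = -200377/327375 + 527/41340 = -540737237/902245500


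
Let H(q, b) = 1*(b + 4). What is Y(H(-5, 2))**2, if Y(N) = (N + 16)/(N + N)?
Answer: 121/36 ≈ 3.3611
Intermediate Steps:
H(q, b) = 4 + b (H(q, b) = 1*(4 + b) = 4 + b)
Y(N) = (16 + N)/(2*N) (Y(N) = (16 + N)/((2*N)) = (16 + N)*(1/(2*N)) = (16 + N)/(2*N))
Y(H(-5, 2))**2 = ((16 + (4 + 2))/(2*(4 + 2)))**2 = ((1/2)*(16 + 6)/6)**2 = ((1/2)*(1/6)*22)**2 = (11/6)**2 = 121/36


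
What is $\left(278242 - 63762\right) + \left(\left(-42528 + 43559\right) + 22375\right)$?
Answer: $237886$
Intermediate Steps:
$\left(278242 - 63762\right) + \left(\left(-42528 + 43559\right) + 22375\right) = 214480 + \left(1031 + 22375\right) = 214480 + 23406 = 237886$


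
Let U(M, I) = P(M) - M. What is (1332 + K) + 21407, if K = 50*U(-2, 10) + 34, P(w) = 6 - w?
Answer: 23273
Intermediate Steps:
U(M, I) = 6 - 2*M (U(M, I) = (6 - M) - M = 6 - 2*M)
K = 534 (K = 50*(6 - 2*(-2)) + 34 = 50*(6 + 4) + 34 = 50*10 + 34 = 500 + 34 = 534)
(1332 + K) + 21407 = (1332 + 534) + 21407 = 1866 + 21407 = 23273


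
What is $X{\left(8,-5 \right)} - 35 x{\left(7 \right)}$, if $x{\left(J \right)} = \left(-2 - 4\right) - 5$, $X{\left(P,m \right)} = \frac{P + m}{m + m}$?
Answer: $\frac{3847}{10} \approx 384.7$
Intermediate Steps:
$X{\left(P,m \right)} = \frac{P + m}{2 m}$
$x{\left(J \right)} = -11$ ($x{\left(J \right)} = -6 - 5 = -11$)
$X{\left(8,-5 \right)} - 35 x{\left(7 \right)} = \frac{8 - 5}{2 \left(-5\right)} - -385 = \frac{1}{2} \left(- \frac{1}{5}\right) 3 + 385 = - \frac{3}{10} + 385 = \frac{3847}{10}$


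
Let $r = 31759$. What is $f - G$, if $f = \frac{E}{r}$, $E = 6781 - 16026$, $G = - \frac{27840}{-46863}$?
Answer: $- \frac{439139665}{496107339} \approx -0.88517$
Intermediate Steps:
$G = \frac{9280}{15621}$ ($G = \left(-27840\right) \left(- \frac{1}{46863}\right) = \frac{9280}{15621} \approx 0.59407$)
$E = -9245$
$f = - \frac{9245}{31759} \approx -0.2911$
$f - G = - \frac{9245}{31759} - \frac{9280}{15621} = - \frac{439139665}{496107339}$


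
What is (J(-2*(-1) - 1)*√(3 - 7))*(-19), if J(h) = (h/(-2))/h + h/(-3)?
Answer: 95*I/3 ≈ 31.667*I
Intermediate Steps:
J(h) = -½ - h/3 (J(h) = (h*(-½))/h + h*(-⅓) = (-h/2)/h - h/3 = -½ - h/3)
(J(-2*(-1) - 1)*√(3 - 7))*(-19) = ((-½ - (-2*(-1) - 1)/3)*√(3 - 7))*(-19) = ((-½ - (2 - 1)/3)*√(-4))*(-19) = ((-½ - ⅓*1)*(2*I))*(-19) = ((-½ - ⅓)*(2*I))*(-19) = -5*I/3*(-19) = 95*I/3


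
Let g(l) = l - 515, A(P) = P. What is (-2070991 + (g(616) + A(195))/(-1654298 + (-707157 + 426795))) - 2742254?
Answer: -2327998142999/483665 ≈ -4.8132e+6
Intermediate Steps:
g(l) = -515 + l
(-2070991 + (g(616) + A(195))/(-1654298 + (-707157 + 426795))) - 2742254 = (-2070991 + ((-515 + 616) + 195)/(-1654298 + (-707157 + 426795))) - 2742254 = (-2070991 + (101 + 195)/(-1654298 - 280362)) - 2742254 = (-2070991 + 296/(-1934660)) - 2742254 = (-2070991 + 296*(-1/1934660)) - 2742254 = (-2070991 - 74/483665) - 2742254 = -1001665862089/483665 - 2742254 = -2327998142999/483665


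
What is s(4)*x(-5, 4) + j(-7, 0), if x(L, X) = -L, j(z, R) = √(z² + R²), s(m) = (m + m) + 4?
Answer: 67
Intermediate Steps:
s(m) = 4 + 2*m (s(m) = 2*m + 4 = 4 + 2*m)
j(z, R) = √(R² + z²)
s(4)*x(-5, 4) + j(-7, 0) = (4 + 2*4)*(-1*(-5)) + √(0² + (-7)²) = (4 + 8)*5 + √(0 + 49) = 12*5 + √49 = 60 + 7 = 67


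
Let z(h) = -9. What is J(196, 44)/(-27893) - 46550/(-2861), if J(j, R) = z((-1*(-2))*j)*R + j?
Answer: 1298991350/79801873 ≈ 16.278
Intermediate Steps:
J(j, R) = j - 9*R (J(j, R) = -9*R + j = j - 9*R)
J(196, 44)/(-27893) - 46550/(-2861) = (196 - 9*44)/(-27893) - 46550/(-2861) = (196 - 396)*(-1/27893) - 46550*(-1/2861) = -200*(-1/27893) + 46550/2861 = 200/27893 + 46550/2861 = 1298991350/79801873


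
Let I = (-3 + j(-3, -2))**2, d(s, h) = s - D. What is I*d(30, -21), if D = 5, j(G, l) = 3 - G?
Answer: 225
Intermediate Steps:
d(s, h) = -5 + s (d(s, h) = s - 1*5 = s - 5 = -5 + s)
I = 9 (I = (-3 + (3 - 1*(-3)))**2 = (-3 + (3 + 3))**2 = (-3 + 6)**2 = 3**2 = 9)
I*d(30, -21) = 9*(-5 + 30) = 9*25 = 225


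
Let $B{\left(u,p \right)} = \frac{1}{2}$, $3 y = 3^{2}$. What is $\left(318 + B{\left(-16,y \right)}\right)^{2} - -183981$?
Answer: $\frac{1141693}{4} \approx 2.8542 \cdot 10^{5}$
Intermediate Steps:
$y = 3$ ($y = \frac{3^{2}}{3} = \frac{1}{3} \cdot 9 = 3$)
$B{\left(u,p \right)} = \frac{1}{2}$
$\left(318 + B{\left(-16,y \right)}\right)^{2} - -183981 = \left(318 + \frac{1}{2}\right)^{2} - -183981 = \left(\frac{637}{2}\right)^{2} + 183981 = \frac{405769}{4} + 183981 = \frac{1141693}{4}$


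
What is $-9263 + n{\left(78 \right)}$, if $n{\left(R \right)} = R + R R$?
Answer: $-3101$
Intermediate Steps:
$n{\left(R \right)} = R + R^{2}$
$-9263 + n{\left(78 \right)} = -9263 + 78 \left(1 + 78\right) = -9263 + 78 \cdot 79 = -9263 + 6162 = -3101$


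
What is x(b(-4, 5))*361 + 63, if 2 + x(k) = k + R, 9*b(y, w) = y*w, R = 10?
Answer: 19339/9 ≈ 2148.8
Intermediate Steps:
b(y, w) = w*y/9 (b(y, w) = (y*w)/9 = (w*y)/9 = w*y/9)
x(k) = 8 + k (x(k) = -2 + (k + 10) = -2 + (10 + k) = 8 + k)
x(b(-4, 5))*361 + 63 = (8 + (⅑)*5*(-4))*361 + 63 = (8 - 20/9)*361 + 63 = (52/9)*361 + 63 = 18772/9 + 63 = 19339/9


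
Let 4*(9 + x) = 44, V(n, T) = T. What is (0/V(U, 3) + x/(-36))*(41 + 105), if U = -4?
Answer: -73/9 ≈ -8.1111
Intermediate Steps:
x = 2 (x = -9 + (¼)*44 = -9 + 11 = 2)
(0/V(U, 3) + x/(-36))*(41 + 105) = (0/3 + 2/(-36))*(41 + 105) = (0*(⅓) + 2*(-1/36))*146 = (0 - 1/18)*146 = -1/18*146 = -73/9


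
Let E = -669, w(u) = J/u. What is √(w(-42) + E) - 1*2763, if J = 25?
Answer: -2763 + I*√1181166/42 ≈ -2763.0 + 25.877*I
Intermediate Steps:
w(u) = 25/u
√(w(-42) + E) - 1*2763 = √(25/(-42) - 669) - 1*2763 = √(25*(-1/42) - 669) - 2763 = √(-25/42 - 669) - 2763 = √(-28123/42) - 2763 = I*√1181166/42 - 2763 = -2763 + I*√1181166/42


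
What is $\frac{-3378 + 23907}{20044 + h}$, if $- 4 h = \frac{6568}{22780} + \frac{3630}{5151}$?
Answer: $\frac{11808178155}{11529065782} \approx 1.0242$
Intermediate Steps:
$h = - \frac{142798}{575195}$ ($h = - \frac{\frac{6568}{22780} + \frac{3630}{5151}}{4} = - \frac{6568 \cdot \frac{1}{22780} + 3630 \cdot \frac{1}{5151}}{4} = - \frac{\frac{1642}{5695} + \frac{1210}{1717}}{4} = \left(- \frac{1}{4}\right) \frac{571192}{575195} = - \frac{142798}{575195} \approx -0.24826$)
$\frac{-3378 + 23907}{20044 + h} = \frac{-3378 + 23907}{20044 - \frac{142798}{575195}} = \frac{20529}{\frac{11529065782}{575195}} = 20529 \cdot \frac{575195}{11529065782} = \frac{11808178155}{11529065782}$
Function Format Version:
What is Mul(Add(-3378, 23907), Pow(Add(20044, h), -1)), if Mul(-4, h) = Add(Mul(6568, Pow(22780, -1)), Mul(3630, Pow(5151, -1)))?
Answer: Rational(11808178155, 11529065782) ≈ 1.0242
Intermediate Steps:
h = Rational(-142798, 575195) (h = Mul(Rational(-1, 4), Add(Mul(6568, Pow(22780, -1)), Mul(3630, Pow(5151, -1)))) = Mul(Rational(-1, 4), Add(Mul(6568, Rational(1, 22780)), Mul(3630, Rational(1, 5151)))) = Mul(Rational(-1, 4), Add(Rational(1642, 5695), Rational(1210, 1717))) = Mul(Rational(-1, 4), Rational(571192, 575195)) = Rational(-142798, 575195) ≈ -0.24826)
Mul(Add(-3378, 23907), Pow(Add(20044, h), -1)) = Mul(Add(-3378, 23907), Pow(Add(20044, Rational(-142798, 575195)), -1)) = Mul(20529, Pow(Rational(11529065782, 575195), -1)) = Mul(20529, Rational(575195, 11529065782)) = Rational(11808178155, 11529065782)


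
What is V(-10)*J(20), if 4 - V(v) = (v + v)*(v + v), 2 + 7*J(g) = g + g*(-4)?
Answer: 24552/7 ≈ 3507.4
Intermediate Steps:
J(g) = -2/7 - 3*g/7 (J(g) = -2/7 + (g + g*(-4))/7 = -2/7 + (g - 4*g)/7 = -2/7 + (-3*g)/7 = -2/7 - 3*g/7)
V(v) = 4 - 4*v**2 (V(v) = 4 - (v + v)*(v + v) = 4 - 2*v*2*v = 4 - 4*v**2)
V(-10)*J(20) = (4 - 4*(-10)**2)*(-2/7 - 3/7*20) = (4 - 4*100)*(-2/7 - 60/7) = (4 - 400)*(-62/7) = -396*(-62/7) = 24552/7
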